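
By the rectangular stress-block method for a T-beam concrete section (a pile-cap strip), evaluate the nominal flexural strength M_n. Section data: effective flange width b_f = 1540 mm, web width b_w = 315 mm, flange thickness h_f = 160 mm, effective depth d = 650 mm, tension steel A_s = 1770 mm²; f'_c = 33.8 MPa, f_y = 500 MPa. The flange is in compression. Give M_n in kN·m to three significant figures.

M_n ≈ 566 kN·m

Tension: T = A_s f_y = 1770 × 500 = 885000 N.
Try a within the flange: a = T/(0.85 f'_c b_f) = 885000/(0.85 × 33.8 × 1540) = 20.00 mm.
Since a = 20.00 ≤ h_f = 160 mm, the stress block lies entirely in the flange; analyse as a rectangular beam of width b_f.
M_n = T(d − a/2) = 885000 × (650 − 10) = 566.40 × 10⁶ N·mm.
M_n = 566.40 kN·m.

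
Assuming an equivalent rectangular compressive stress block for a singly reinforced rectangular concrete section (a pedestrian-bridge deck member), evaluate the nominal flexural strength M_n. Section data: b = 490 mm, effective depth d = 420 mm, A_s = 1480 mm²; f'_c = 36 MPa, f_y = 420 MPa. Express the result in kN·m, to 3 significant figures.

M_n ≈ 248 kN·m

T = A_s f_y = 1480 × 420 = 621600 N = 621.6 kN.
From C = T: a = T/(0.85 f'_c b) = 621600/(0.85 × 36 × 490) = 41.46 mm.
M_n = T(d − a/2) = 621.6 kN × (420 − 20.73) mm = 248.19 kN·m.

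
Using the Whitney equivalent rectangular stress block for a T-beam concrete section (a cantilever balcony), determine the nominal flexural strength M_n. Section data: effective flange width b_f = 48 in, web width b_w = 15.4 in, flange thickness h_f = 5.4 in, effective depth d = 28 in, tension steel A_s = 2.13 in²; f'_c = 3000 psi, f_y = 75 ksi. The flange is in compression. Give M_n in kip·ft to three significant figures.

M_n ≈ 364 kip·ft

Tension: T = A_s f_y = 2.13 × 75 = 159.75 kips.
Try a within the flange: a = T/(0.85 f'_c b_f) = 159.75/(0.85 × 3 × 48) = 1.305 in.
Since a = 1.305 ≤ h_f = 5.4 in, the stress block lies entirely in the flange; analyse as a rectangular beam of width b_f.
M_n = T(d − a/2) = 159.75 × (28 − 0.6525) = 4368.8 kip·in.
M_n = 4368.8/12 = 364.07 kip·ft.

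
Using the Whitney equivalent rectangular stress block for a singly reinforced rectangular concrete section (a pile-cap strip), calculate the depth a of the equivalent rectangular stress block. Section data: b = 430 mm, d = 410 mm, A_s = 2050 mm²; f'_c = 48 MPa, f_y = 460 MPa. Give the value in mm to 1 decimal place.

a ≈ 53.8 mm

T = A_s f_y = 2050 × 460 = 943000 N = 943 kN.
Setting C = 0.85 f'_c a b equal to T: a = 943000/(0.85 × 48 × 430) = 53.8 mm.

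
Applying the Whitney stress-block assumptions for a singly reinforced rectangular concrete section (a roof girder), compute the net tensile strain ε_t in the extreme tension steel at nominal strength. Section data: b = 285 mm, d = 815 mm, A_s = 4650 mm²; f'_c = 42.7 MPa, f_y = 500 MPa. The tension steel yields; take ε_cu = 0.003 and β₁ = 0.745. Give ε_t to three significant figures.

a = A_s f_y/(0.85 f'_c b) = 224.77 mm.
β₁ = 0.745, so c = a/β₁ = 224.77/0.745 = 301.70 mm.
From the linear strain diagram with ε_cu = 0.003: ε_t = 0.003 (d − c)/c = 0.003 × (815 − 301.70)/301.70 = 0.00510.
Since ε_t ≥ 0.005, the section is tension-controlled.

ε_t ≈ 0.00510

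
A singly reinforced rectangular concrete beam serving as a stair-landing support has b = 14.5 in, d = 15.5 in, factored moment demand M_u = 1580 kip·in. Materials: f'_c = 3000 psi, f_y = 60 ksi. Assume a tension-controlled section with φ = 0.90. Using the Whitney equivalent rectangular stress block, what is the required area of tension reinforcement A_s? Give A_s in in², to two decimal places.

M_n = M_u/φ = 1580/0.90 = 1755.56 kip·in.
From M_n = 0.85 f'_c a b (d − a/2):
a = d − √(d² − 2M_n/(0.85 f'_c b)) = 15.5 − √(15.5² − 2 × 1755.56/(0.85 × 3 × 14.5)) = 3.446 in.
A_s = 0.85 f'_c a b / f_y = 0.85 × 3 × 3.446 × 14.5 / 60 = 2.124 in².

A_s ≈ 2.12 in²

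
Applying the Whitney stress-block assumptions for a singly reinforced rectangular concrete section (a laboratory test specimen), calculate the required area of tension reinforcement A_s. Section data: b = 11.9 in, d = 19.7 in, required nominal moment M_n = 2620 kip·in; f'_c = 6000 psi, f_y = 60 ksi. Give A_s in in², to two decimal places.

A_s ≈ 2.36 in²

From M_n = 0.85 f'_c a b (d − a/2):
a = d − √(d² − 2M_n/(0.85 f'_c b)) = 19.7 − √(19.7² − 2 × 2620/(0.85 × 6 × 11.9)) = 2.329 in.
A_s = 0.85 f'_c a b / f_y = 0.85 × 6 × 2.329 × 11.9 / 60 = 2.356 in².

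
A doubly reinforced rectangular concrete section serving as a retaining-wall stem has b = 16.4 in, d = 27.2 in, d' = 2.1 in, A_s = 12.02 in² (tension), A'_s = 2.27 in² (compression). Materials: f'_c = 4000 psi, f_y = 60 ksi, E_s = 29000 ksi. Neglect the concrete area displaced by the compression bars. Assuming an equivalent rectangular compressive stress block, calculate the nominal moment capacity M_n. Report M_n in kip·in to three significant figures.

M_n ≈ 16300 kip·in

Assume both steels yield.
a = (A_s − A'_s) f_y/(0.85 f'_c b) = (12.02 − 2.27) × 60/(0.85 × 4 × 16.4) = 10.491 in.
c = a/β₁ = 10.491/0.85 = 12.342 in; ε'_s = 0.003(c − d')/c = 0.0025 ≥ ε_y = 0.0021, so the compression steel yields.
M_n = (A_s − A'_s) f_y (d − a/2) + A'_s f_y (d − d') = 585 × (27.2 − 5.2455) + 136.2 × (27.2 − 2.1) = 12843.4 + 3418.6 = 16262.0 kip·in.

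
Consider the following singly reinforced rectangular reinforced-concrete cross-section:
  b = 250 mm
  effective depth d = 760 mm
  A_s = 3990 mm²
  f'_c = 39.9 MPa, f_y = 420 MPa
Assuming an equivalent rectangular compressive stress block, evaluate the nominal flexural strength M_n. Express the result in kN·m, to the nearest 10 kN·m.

M_n ≈ 1110 kN·m

T = A_s f_y = 3990 × 420 = 1675800 N = 1675.8 kN.
From C = T: a = T/(0.85 f'_c b) = 1675800/(0.85 × 39.9 × 250) = 197.65 mm.
M_n = T(d − a/2) = 1675.8 kN × (760 − 98.825) mm = 1108.00 kN·m.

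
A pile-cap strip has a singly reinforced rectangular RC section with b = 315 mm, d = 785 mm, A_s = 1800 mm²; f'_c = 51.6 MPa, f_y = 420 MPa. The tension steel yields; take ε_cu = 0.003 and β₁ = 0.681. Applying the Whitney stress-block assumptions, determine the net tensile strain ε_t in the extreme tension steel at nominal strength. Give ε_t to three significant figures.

ε_t ≈ 0.0263

a = A_s f_y/(0.85 f'_c b) = 54.72 mm.
β₁ = 0.681, so c = a/β₁ = 54.72/0.681 = 80.35 mm.
From the linear strain diagram with ε_cu = 0.003: ε_t = 0.003 (d − c)/c = 0.003 × (785 − 80.35)/80.35 = 0.0263.
Since ε_t ≥ 0.005, the section is tension-controlled.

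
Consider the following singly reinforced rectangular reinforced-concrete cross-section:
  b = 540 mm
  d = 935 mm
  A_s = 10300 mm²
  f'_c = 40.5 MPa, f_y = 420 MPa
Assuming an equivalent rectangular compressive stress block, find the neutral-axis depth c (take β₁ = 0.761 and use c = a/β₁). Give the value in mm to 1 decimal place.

c ≈ 305.8 mm

T = A_s f_y = 10300 × 420 = 4326000 N = 4326 kN.
Setting C = 0.85 f'_c a b equal to T: a = 4326000/(0.85 × 40.5 × 540) = 232.712 mm.
With β₁ = 0.761, c = a/β₁ = 232.712/0.761 = 305.8 mm.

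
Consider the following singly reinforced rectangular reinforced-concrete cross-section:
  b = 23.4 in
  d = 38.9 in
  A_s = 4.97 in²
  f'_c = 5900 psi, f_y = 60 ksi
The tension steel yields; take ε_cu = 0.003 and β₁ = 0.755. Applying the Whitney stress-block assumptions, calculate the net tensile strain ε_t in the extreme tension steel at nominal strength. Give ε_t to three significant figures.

a = A_s f_y/(0.85 f'_c b) = 2.541 in.
β₁ = 0.755, so c = a/β₁ = 2.541/0.755 = 3.366 in.
From the linear strain diagram with ε_cu = 0.003: ε_t = 0.003 (d − c)/c = 0.003 × (38.9 − 3.366)/3.366 = 0.0317.
Since ε_t ≥ 0.005, the section is tension-controlled.

ε_t ≈ 0.0317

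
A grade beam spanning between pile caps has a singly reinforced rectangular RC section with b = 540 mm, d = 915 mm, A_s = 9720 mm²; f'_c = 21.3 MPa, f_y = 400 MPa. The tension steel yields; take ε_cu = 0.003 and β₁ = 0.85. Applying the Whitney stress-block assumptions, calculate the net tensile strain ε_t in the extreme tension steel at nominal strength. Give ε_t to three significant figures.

ε_t ≈ 0.00287

a = A_s f_y/(0.85 f'_c b) = 397.68 mm.
β₁ = 0.85, so c = a/β₁ = 397.68/0.85 = 467.86 mm.
From the linear strain diagram with ε_cu = 0.003: ε_t = 0.003 (d − c)/c = 0.003 × (915 − 467.86)/467.86 = 0.00287.
ε_t < 0.004 — the section is over-reinforced for flexure under ACI limits.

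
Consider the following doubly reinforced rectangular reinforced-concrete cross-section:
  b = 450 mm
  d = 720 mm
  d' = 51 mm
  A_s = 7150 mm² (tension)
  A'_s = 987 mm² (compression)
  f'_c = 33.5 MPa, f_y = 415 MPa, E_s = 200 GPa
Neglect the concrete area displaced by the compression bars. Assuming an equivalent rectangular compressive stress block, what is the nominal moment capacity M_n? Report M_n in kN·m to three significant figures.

M_n ≈ 1860 kN·m

Assume both tension and compression steel yield.
Net tension couple steel: A_s − A'_s = 6163 mm².
a = (A_s − A'_s) f_y / (0.85 f'_c b) = 2557645/(0.85 × 33.5 × 450) = 199.60 mm.
c = a/β₁ = 199.60/0.811 = 246.12 mm; ε'_s = 0.003(c − d')/c = 0.0024 ≥ f_y/E_s = 0.0021, so compression steel does yield.
M_n = (A_s − A'_s) f_y (d − a/2) + A'_s f_y (d − d') = [2557645 × (720 − 99.8) + 409605 × (720 − 51)] × 10⁻⁶ = 1586.25 + 274.03 = 1860.28 kN·m.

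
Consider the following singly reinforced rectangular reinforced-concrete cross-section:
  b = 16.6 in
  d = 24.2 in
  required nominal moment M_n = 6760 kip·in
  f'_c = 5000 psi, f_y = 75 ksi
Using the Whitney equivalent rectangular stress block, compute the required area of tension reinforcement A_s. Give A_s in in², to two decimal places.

From M_n = 0.85 f'_c a b (d − a/2):
a = d − √(d² − 2M_n/(0.85 f'_c b)) = 24.2 − √(24.2² − 2 × 6760/(0.85 × 5 × 16.6)) = 4.350 in.
A_s = 0.85 f'_c a b / f_y = 0.85 × 5 × 4.350 × 16.6 / 75 = 4.092 in².

A_s ≈ 4.09 in²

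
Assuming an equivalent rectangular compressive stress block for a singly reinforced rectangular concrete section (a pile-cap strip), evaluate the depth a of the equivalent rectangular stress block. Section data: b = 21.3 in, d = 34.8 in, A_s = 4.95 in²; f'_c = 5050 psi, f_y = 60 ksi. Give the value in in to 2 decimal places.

T = A_s f_y = 4.95 × 60 = 297 kips.
a = T/(0.85 f'_c b) = 297/(0.85 × 5.05 × 21.3) = 3.25 in.

a ≈ 3.25 in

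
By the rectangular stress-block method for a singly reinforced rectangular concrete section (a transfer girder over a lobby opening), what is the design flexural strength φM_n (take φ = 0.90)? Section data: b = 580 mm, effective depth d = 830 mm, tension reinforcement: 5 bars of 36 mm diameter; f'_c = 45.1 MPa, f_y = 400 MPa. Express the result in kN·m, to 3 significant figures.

A_s = 5 × 1018 = 5090 mm².
T = A_s f_y = 5090 × 400 = 2036000 N = 2036 kN.
From C = T: a = T/(0.85 f'_c b) = 2036000/(0.85 × 45.1 × 580) = 91.57 mm.
M_n = T(d − a/2) = 2036 kN × (830 − 45.785) mm = 1596.66 kN·m.
φM_n = 0.90 × 1596.66 = 1436.99 kN·m.

φM_n ≈ 1440 kN·m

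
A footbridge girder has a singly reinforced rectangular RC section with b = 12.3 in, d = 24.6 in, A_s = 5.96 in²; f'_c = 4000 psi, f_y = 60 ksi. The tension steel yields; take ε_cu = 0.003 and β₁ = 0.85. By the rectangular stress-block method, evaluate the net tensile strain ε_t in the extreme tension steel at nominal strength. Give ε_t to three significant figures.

ε_t ≈ 0.00434

a = A_s f_y/(0.85 f'_c b) = 8.551 in.
β₁ = 0.85, so c = a/β₁ = 8.551/0.85 = 10.060 in.
From the linear strain diagram with ε_cu = 0.003: ε_t = 0.003 (d − c)/c = 0.003 × (24.6 − 10.060)/10.060 = 0.00434.
ε_t is between 0.004 and 0.005 — transition zone.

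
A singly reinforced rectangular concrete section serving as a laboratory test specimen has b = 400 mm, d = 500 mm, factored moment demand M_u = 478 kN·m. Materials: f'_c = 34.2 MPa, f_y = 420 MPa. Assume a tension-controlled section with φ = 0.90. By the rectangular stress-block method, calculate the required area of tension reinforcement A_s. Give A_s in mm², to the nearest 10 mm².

A_s ≈ 2820 mm²

M_n = M_u/φ = 478/0.90 = 531.111 kN·m.
With M_n = 0.85 f'_c a b (d − a/2), solve the quadratic for a:
a = d − √(d² − 2M_n/(0.85 f'_c b)) = 500 − √(500² − 2 × 531.111×10⁶/(0.85 × 34.2 × 400)) = 101.69 mm.
A_s = 0.85 f'_c a b / f_y = 0.85 × 34.2 × 101.69 × 400 / 420 = 2815.4 mm².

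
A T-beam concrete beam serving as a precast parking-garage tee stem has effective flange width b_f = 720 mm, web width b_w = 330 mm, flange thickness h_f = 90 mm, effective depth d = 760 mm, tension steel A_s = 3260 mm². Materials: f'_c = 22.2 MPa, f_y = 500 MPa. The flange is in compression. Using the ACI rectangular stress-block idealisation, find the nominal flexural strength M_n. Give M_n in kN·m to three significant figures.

M_n ≈ 1130 kN·m

Tension: T = A_s f_y = 3260 × 500 = 1630000 N.
Try a within the flange: a = T/(0.85 f'_c b_f) = 1630000/(0.85 × 22.2 × 720) = 119.97 mm.
a = 119.97 > h_f = 90 mm: the block extends into the web. Split into flange-overhang and web parts.
C_f = 0.85 f'_c (b_f − b_w) h_f = 0.85 × 22.2 × (720 − 330) × 90 = 662337 N.
Remaining web compression depth: a_w = (T − C_f)/(0.85 f'_c b_w) = (1630000 − 662337)/(0.85 × 22.2 × 330) = 155.40 mm.
M_n = C_f(d − h_f/2) + (T − C_f)(d − a_w/2) = 662337 × (760 − 45) + 967663 × (760 − 77.7) = 473.57 + 660.24 = 1133.81 × 10⁶ N·mm.
M_n = 1133.81 kN·m.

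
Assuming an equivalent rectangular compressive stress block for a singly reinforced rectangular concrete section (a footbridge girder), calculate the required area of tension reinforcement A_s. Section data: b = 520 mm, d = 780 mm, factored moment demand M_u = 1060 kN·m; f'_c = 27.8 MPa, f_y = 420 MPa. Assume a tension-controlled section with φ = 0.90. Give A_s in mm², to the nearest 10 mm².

A_s ≈ 3930 mm²

M_n = M_u/φ = 1060/0.90 = 1177.78 kN·m.
With M_n = 0.85 f'_c a b (d − a/2), solve the quadratic for a:
a = d − √(d² − 2M_n/(0.85 f'_c b)) = 780 − √(780² − 2 × 1177.78×10⁶/(0.85 × 27.8 × 520)) = 134.48 mm.
A_s = 0.85 f'_c a b / f_y = 0.85 × 27.8 × 134.48 × 520 / 420 = 3934.4 mm².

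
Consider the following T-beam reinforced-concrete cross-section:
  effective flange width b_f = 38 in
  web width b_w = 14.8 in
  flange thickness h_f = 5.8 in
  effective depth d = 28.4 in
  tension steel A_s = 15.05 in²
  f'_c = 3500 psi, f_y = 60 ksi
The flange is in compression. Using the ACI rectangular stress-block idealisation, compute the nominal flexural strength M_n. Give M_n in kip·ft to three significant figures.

Tension: T = A_s f_y = 15.05 × 60 = 903 kips.
Try a within the flange: a = T/(0.85 f'_c b_f) = 903/(0.85 × 3.5 × 38) = 7.988 in.
a = 7.988 > h_f = 5.8 in: the block extends into the web. Split into flange-overhang and web parts.
C_f = 0.85 f'_c (b_f − b_w) h_f = 0.85 × 3.5 × (38 − 14.8) × 5.8 = 400.3 kips.
Remaining web compression depth: a_w = (T − C_f)/(0.85 f'_c b_w) = (903 − 400.3)/(0.85 × 3.5 × 14.8) = 11.417 in.
M_n = C_f(d − h_f/2) + (T − C_f)(d − a_w/2) = 400.3 × (28.4 − 2.9) + 502.7 × (28.4 − 5.7085) = 10207.7 + 11407.0 = 21614.7 kip·in.
M_n = 21614.7/12 = 1801.23 kip·ft.

M_n ≈ 1800 kip·ft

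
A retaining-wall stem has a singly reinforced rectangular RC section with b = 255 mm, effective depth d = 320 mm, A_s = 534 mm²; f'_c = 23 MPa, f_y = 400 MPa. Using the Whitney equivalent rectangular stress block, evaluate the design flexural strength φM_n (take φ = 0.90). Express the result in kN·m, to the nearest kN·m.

φM_n ≈ 57 kN·m

T = A_s f_y = 534 × 400 = 213600 N = 213.6 kN.
From C = T: a = T/(0.85 f'_c b) = 213600/(0.85 × 23 × 255) = 42.85 mm.
M_n = T(d − a/2) = 213.6 kN × (320 − 21.425) mm = 63.78 kN·m.
φM_n = 0.90 × 63.78 = 57.40 kN·m.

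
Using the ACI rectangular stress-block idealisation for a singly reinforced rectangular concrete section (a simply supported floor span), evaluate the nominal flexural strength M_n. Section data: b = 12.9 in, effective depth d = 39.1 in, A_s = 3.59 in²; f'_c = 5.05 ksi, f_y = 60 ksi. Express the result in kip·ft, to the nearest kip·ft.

T = A_s f_y = 3.59 × 60 = 215.4 kips.
a = T/(0.85 f'_c b) = 215.4/(0.85 × 5.05 × 12.9) = 3.890 in.
M_n = T(d − a/2) = 215.4 × (39.1 − 1.945) = 8003.2 kip·in = 8003.2/12 = 666.93 kip·ft.

M_n ≈ 667 kip·ft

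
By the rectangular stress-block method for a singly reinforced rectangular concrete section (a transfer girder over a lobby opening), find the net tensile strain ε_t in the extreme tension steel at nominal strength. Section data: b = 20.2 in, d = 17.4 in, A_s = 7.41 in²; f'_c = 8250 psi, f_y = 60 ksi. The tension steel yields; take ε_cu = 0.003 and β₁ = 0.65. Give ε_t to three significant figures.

ε_t ≈ 0.00781

a = A_s f_y/(0.85 f'_c b) = 3.139 in.
β₁ = 0.65, so c = a/β₁ = 3.139/0.65 = 4.829 in.
From the linear strain diagram with ε_cu = 0.003: ε_t = 0.003 (d − c)/c = 0.003 × (17.4 − 4.829)/4.829 = 0.00781.
Since ε_t ≥ 0.005, the section is tension-controlled.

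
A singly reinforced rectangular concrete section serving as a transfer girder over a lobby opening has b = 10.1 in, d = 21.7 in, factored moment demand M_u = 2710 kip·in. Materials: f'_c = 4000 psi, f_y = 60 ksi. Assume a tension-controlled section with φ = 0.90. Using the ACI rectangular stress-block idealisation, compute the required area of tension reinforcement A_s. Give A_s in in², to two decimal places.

M_n = M_u/φ = 2710/0.90 = 3011.11 kip·in.
From M_n = 0.85 f'_c a b (d − a/2):
a = d − √(d² − 2M_n/(0.85 f'_c b)) = 21.7 − √(21.7² − 2 × 3011.11/(0.85 × 4 × 10.1)) = 4.509 in.
A_s = 0.85 f'_c a b / f_y = 0.85 × 4 × 4.509 × 10.1 / 60 = 2.581 in².

A_s ≈ 2.58 in²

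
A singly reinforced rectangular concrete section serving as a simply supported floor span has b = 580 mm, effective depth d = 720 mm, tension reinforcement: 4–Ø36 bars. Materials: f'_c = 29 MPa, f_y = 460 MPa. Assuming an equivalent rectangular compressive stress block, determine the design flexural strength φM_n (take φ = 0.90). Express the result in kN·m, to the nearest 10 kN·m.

φM_n ≈ 1100 kN·m

A_s = 4 × 1018 = 4072 mm².
T = A_s f_y = 4072 × 460 = 1873120 N = 1873.12 kN.
From C = T: a = T/(0.85 f'_c b) = 1873120/(0.85 × 29 × 580) = 131.01 mm.
M_n = T(d − a/2) = 1873.12 kN × (720 − 65.505) mm = 1225.95 kN·m.
φM_n = 0.90 × 1225.95 = 1103.36 kN·m.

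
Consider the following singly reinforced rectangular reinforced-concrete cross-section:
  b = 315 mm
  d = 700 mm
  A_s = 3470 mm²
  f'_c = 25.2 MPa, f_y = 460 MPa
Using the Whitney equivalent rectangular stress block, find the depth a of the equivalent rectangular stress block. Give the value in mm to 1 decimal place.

a ≈ 236.6 mm

T = A_s f_y = 3470 × 460 = 1596200 N = 1596.2 kN.
Setting C = 0.85 f'_c a b equal to T: a = 1596200/(0.85 × 25.2 × 315) = 236.6 mm.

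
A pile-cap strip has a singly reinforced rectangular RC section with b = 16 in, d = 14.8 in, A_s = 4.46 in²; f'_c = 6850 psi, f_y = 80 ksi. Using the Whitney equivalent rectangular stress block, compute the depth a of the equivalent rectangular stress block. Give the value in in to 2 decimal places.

a ≈ 3.83 in

T = A_s f_y = 4.46 × 80 = 356.8 kips.
a = T/(0.85 f'_c b) = 356.8/(0.85 × 6.85 × 16) = 3.83 in.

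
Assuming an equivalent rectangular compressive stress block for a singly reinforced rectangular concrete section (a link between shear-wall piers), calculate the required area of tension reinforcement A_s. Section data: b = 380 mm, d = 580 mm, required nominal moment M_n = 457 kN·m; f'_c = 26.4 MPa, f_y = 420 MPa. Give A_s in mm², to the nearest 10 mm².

With M_n = 0.85 f'_c a b (d − a/2), solve the quadratic for a:
a = d − √(d² − 2M_n/(0.85 f'_c b)) = 580 − √(580² − 2 × 457×10⁶/(0.85 × 26.4 × 380)) = 101.24 mm.
A_s = 0.85 f'_c a b / f_y = 0.85 × 26.4 × 101.24 × 380 / 420 = 2055.5 mm².

A_s ≈ 2060 mm²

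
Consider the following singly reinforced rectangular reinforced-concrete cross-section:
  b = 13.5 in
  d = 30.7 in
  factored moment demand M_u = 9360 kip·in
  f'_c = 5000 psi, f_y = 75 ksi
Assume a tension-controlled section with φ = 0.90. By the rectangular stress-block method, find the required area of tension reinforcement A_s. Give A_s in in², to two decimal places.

A_s ≈ 5.06 in²

M_n = M_u/φ = 9360/0.90 = 10400 kip·in.
From M_n = 0.85 f'_c a b (d − a/2):
a = d − √(d² − 2M_n/(0.85 f'_c b)) = 30.7 − √(30.7² − 2 × 10400/(0.85 × 5 × 13.5)) = 6.618 in.
A_s = 0.85 f'_c a b / f_y = 0.85 × 5 × 6.618 × 13.5 / 75 = 5.063 in².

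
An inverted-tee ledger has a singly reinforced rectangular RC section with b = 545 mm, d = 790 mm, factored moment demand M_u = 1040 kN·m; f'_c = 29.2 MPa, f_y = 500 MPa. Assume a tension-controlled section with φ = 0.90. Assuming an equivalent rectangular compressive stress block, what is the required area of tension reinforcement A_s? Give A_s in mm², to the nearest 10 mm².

M_n = M_u/φ = 1040/0.90 = 1155.56 kN·m.
With M_n = 0.85 f'_c a b (d − a/2), solve the quadratic for a:
a = d − √(d² − 2M_n/(0.85 f'_c b)) = 790 − √(790² − 2 × 1155.56×10⁶/(0.85 × 29.2 × 545)) = 116.76 mm.
A_s = 0.85 f'_c a b / f_y = 0.85 × 29.2 × 116.76 × 545 / 500 = 3158.8 mm².

A_s ≈ 3160 mm²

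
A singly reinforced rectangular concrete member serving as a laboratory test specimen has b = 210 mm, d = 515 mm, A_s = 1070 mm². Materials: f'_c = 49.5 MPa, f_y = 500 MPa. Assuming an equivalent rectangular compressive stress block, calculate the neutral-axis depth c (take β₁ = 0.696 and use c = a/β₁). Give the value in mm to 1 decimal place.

T = A_s f_y = 1070 × 500 = 535000 N = 535 kN.
Setting C = 0.85 f'_c a b equal to T: a = 535000/(0.85 × 49.5 × 210) = 60.549 mm.
With β₁ = 0.696, c = a/β₁ = 60.549/0.696 = 87.0 mm.

c ≈ 87.0 mm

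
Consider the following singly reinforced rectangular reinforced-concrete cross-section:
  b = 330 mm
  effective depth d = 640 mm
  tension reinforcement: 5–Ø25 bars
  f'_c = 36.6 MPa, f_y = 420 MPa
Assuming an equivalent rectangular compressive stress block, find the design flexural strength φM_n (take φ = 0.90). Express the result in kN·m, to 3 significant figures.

A_s = 5 × 491 = 2455 mm².
T = A_s f_y = 2455 × 420 = 1031100 N = 1031.1 kN.
From C = T: a = T/(0.85 f'_c b) = 1031100/(0.85 × 36.6 × 330) = 100.44 mm.
M_n = T(d − a/2) = 1031.1 kN × (640 − 50.22) mm = 608.12 kN·m.
φM_n = 0.90 × 608.12 = 547.31 kN·m.

φM_n ≈ 547 kN·m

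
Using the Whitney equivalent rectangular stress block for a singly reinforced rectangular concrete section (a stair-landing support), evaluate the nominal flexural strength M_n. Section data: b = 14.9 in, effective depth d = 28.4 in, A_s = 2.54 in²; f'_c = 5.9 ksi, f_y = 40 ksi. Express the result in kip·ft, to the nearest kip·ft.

M_n ≈ 235 kip·ft

T = A_s f_y = 2.54 × 40 = 101.6 kips.
a = T/(0.85 f'_c b) = 101.6/(0.85 × 5.9 × 14.9) = 1.360 in.
M_n = T(d − a/2) = 101.6 × (28.4 − 0.68) = 2816.4 kip·in = 2816.4/12 = 234.70 kip·ft.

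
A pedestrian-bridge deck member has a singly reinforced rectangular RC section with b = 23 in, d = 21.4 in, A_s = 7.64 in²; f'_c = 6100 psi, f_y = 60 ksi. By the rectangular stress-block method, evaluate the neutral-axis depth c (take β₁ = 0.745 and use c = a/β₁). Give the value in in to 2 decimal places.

T = A_s f_y = 7.64 × 60 = 458.4 kips.
a = T/(0.85 f'_c b) = 458.4/(0.85 × 6.1 × 23) = 3.8439 in.
With β₁ = 0.745, c = a/β₁ = 3.8439/0.745 = 5.16 in.

c ≈ 5.16 in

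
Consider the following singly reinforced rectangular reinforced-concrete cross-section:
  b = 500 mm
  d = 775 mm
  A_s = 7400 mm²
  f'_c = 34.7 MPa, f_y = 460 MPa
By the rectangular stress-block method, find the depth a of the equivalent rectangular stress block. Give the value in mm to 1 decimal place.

a ≈ 230.8 mm

T = A_s f_y = 7400 × 460 = 3404000 N = 3404 kN.
Setting C = 0.85 f'_c a b equal to T: a = 3404000/(0.85 × 34.7 × 500) = 230.8 mm.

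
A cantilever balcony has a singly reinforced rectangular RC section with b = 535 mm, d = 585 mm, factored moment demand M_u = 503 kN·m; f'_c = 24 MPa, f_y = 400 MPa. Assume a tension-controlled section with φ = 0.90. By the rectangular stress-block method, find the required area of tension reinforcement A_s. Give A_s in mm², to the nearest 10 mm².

M_n = M_u/φ = 503/0.90 = 558.889 kN·m.
With M_n = 0.85 f'_c a b (d − a/2), solve the quadratic for a:
a = d − √(d² − 2M_n/(0.85 f'_c b)) = 585 − √(585² − 2 × 558.889×10⁶/(0.85 × 24 × 535)) = 95.30 mm.
A_s = 0.85 f'_c a b / f_y = 0.85 × 24 × 95.30 × 535 / 400 = 2600.3 mm².

A_s ≈ 2600 mm²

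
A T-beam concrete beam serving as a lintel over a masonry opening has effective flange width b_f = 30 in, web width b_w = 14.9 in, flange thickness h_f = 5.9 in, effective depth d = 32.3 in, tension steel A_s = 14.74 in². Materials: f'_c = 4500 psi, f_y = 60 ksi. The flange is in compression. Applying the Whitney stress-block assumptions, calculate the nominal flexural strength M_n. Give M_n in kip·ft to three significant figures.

M_n ≈ 2080 kip·ft

Tension: T = A_s f_y = 14.74 × 60 = 884.4 kips.
Try a within the flange: a = T/(0.85 f'_c b_f) = 884.4/(0.85 × 4.5 × 30) = 7.707 in.
a = 7.707 > h_f = 5.9 in: the block extends into the web. Split into flange-overhang and web parts.
C_f = 0.85 f'_c (b_f − b_w) h_f = 0.85 × 4.5 × (30 − 14.9) × 5.9 = 340.8 kips.
Remaining web compression depth: a_w = (T − C_f)/(0.85 f'_c b_w) = (884.4 − 340.8)/(0.85 × 4.5 × 14.9) = 9.538 in.
M_n = C_f(d − h_f/2) + (T − C_f)(d − a_w/2) = 340.8 × (32.3 − 2.95) + 543.6 × (32.3 − 4.769) = 10002.5 + 14965.9 = 24968.4 kip·in.
M_n = 24968.4/12 = 2080.70 kip·ft.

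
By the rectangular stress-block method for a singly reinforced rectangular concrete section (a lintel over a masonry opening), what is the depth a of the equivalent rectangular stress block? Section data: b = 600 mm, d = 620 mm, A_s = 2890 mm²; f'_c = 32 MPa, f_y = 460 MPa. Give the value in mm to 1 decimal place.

a ≈ 81.5 mm

T = A_s f_y = 2890 × 460 = 1329400 N = 1329.4 kN.
Setting C = 0.85 f'_c a b equal to T: a = 1329400/(0.85 × 32 × 600) = 81.5 mm.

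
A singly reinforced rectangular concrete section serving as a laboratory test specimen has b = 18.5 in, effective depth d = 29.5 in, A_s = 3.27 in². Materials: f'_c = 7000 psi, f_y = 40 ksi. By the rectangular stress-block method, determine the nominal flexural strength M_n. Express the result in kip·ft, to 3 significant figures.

T = A_s f_y = 3.27 × 40 = 130.8 kips.
a = T/(0.85 f'_c b) = 130.8/(0.85 × 7 × 18.5) = 1.188 in.
M_n = T(d − a/2) = 130.8 × (29.5 − 0.594) = 3780.9 kip·in = 3780.9/12 = 315.08 kip·ft.

M_n ≈ 315 kip·ft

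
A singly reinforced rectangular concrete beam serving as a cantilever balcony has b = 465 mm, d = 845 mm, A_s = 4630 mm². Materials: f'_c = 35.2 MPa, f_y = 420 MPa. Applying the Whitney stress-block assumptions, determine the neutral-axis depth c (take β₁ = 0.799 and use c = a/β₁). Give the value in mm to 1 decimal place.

c ≈ 174.9 mm

T = A_s f_y = 4630 × 420 = 1944600 N = 1944.6 kN.
Setting C = 0.85 f'_c a b equal to T: a = 1944600/(0.85 × 35.2 × 465) = 139.771 mm.
With β₁ = 0.799, c = a/β₁ = 139.771/0.799 = 174.9 mm.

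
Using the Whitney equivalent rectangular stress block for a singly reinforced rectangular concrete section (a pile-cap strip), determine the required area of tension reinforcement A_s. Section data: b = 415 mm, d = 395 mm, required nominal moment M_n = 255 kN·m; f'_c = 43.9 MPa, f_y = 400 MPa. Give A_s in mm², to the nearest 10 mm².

A_s ≈ 1710 mm²

With M_n = 0.85 f'_c a b (d − a/2), solve the quadratic for a:
a = d − √(d² − 2M_n/(0.85 f'_c b)) = 395 − √(395² − 2 × 255×10⁶/(0.85 × 43.9 × 415)) = 44.16 mm.
A_s = 0.85 f'_c a b / f_y = 0.85 × 43.9 × 44.16 × 415 / 400 = 1709.6 mm².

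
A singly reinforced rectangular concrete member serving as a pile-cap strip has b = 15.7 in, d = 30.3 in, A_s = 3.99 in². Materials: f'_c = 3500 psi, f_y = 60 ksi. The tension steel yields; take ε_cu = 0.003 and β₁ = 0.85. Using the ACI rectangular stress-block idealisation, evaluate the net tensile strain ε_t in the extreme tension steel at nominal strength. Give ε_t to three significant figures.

ε_t ≈ 0.0121

a = A_s f_y/(0.85 f'_c b) = 5.126 in.
β₁ = 0.85, so c = a/β₁ = 5.126/0.85 = 6.031 in.
From the linear strain diagram with ε_cu = 0.003: ε_t = 0.003 (d − c)/c = 0.003 × (30.3 − 6.031)/6.031 = 0.0121.
Since ε_t ≥ 0.005, the section is tension-controlled.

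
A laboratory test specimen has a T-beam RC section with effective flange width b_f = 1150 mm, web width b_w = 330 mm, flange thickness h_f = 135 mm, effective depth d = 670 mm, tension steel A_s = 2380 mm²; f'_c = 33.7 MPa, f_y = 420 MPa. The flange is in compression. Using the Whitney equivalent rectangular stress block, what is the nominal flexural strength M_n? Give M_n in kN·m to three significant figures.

Tension: T = A_s f_y = 2380 × 420 = 999600 N.
Try a within the flange: a = T/(0.85 f'_c b_f) = 999600/(0.85 × 33.7 × 1150) = 30.34 mm.
Since a = 30.34 ≤ h_f = 135 mm, the stress block lies entirely in the flange; analyse as a rectangular beam of width b_f.
M_n = T(d − a/2) = 999600 × (670 − 15.17) = 654.57 × 10⁶ N·mm.
M_n = 654.57 kN·m.

M_n ≈ 655 kN·m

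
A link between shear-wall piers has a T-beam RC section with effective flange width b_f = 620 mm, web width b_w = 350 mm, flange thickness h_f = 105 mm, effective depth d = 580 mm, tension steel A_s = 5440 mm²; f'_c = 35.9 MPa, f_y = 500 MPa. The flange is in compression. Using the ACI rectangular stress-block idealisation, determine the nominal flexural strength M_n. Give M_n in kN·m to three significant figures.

Tension: T = A_s f_y = 5440 × 500 = 2720000 N.
Try a within the flange: a = T/(0.85 f'_c b_f) = 2720000/(0.85 × 35.9 × 620) = 143.77 mm.
a = 143.77 > h_f = 105 mm: the block extends into the web. Split into flange-overhang and web parts.
C_f = 0.85 f'_c (b_f − b_w) h_f = 0.85 × 35.9 × (620 − 350) × 105 = 865100 N.
Remaining web compression depth: a_w = (T − C_f)/(0.85 f'_c b_w) = (2720000 − 865100)/(0.85 × 35.9 × 350) = 173.68 mm.
M_n = C_f(d − h_f/2) + (T − C_f)(d − a_w/2) = 865100 × (580 − 52.5) + 1854900 × (580 − 86.84) = 456.34 + 914.76 = 1371.10 × 10⁶ N·mm.
M_n = 1371.10 kN·m.

M_n ≈ 1370 kN·m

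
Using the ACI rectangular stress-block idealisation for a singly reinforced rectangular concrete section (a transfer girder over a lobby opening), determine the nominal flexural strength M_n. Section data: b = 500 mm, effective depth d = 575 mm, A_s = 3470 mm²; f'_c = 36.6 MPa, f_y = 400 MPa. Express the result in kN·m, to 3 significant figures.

T = A_s f_y = 3470 × 400 = 1388000 N = 1388 kN.
From C = T: a = T/(0.85 f'_c b) = 1388000/(0.85 × 36.6 × 500) = 89.23 mm.
M_n = T(d − a/2) = 1388 kN × (575 − 44.615) mm = 736.17 kN·m.

M_n ≈ 736 kN·m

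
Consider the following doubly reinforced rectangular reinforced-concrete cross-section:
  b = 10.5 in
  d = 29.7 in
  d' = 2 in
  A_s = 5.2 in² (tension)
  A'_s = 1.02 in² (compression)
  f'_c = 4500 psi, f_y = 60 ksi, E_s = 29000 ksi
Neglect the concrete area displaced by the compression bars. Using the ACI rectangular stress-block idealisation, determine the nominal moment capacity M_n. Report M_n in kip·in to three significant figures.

M_n ≈ 8360 kip·in

Assume both steels yield.
a = (A_s − A'_s) f_y/(0.85 f'_c b) = (5.2 − 1.02) × 60/(0.85 × 4.5 × 10.5) = 6.245 in.
c = a/β₁ = 6.245/0.825 = 7.570 in; ε'_s = 0.003(c − d')/c = 0.0022 ≥ ε_y = 0.0021, so the compression steel yields.
M_n = (A_s − A'_s) f_y (d − a/2) + A'_s f_y (d − d') = 250.8 × (29.7 − 3.1225) + 61.2 × (29.7 − 2) = 6665.6 + 1695.2 = 8360.8 kip·in.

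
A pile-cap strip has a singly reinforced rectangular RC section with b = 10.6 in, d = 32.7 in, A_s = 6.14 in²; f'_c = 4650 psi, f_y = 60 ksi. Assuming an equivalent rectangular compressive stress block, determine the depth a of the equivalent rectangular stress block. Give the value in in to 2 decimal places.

T = A_s f_y = 6.14 × 60 = 368.4 kips.
a = T/(0.85 f'_c b) = 368.4/(0.85 × 4.65 × 10.6) = 8.79 in.

a ≈ 8.79 in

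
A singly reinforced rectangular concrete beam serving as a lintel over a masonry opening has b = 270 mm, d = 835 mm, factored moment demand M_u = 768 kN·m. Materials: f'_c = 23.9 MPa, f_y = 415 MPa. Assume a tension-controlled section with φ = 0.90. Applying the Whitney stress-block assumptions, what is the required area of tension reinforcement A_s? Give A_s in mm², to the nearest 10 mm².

A_s ≈ 2820 mm²

M_n = M_u/φ = 768/0.90 = 853.333 kN·m.
With M_n = 0.85 f'_c a b (d − a/2), solve the quadratic for a:
a = d − √(d² − 2M_n/(0.85 f'_c b)) = 835 − √(835² − 2 × 853.333×10⁶/(0.85 × 23.9 × 270)) = 213.65 mm.
A_s = 0.85 f'_c a b / f_y = 0.85 × 23.9 × 213.65 × 270 / 415 = 2823.8 mm².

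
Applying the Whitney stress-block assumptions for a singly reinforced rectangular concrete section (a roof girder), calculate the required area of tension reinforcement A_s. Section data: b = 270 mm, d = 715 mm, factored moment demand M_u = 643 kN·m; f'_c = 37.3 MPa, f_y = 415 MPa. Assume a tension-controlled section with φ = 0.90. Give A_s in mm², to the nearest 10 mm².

M_n = M_u/φ = 643/0.90 = 714.444 kN·m.
With M_n = 0.85 f'_c a b (d − a/2), solve the quadratic for a:
a = d − √(d² − 2M_n/(0.85 f'_c b)) = 715 − √(715² − 2 × 714.444×10⁶/(0.85 × 37.3 × 270)) = 128.22 mm.
A_s = 0.85 f'_c a b / f_y = 0.85 × 37.3 × 128.22 × 270 / 415 = 2644.8 mm².

A_s ≈ 2640 mm²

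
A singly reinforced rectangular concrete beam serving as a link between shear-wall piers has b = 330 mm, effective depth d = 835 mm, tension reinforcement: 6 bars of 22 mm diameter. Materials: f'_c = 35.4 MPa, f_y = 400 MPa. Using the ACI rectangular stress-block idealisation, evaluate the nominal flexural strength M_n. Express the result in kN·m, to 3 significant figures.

M_n ≈ 720 kN·m

A_s = 6 × 380 = 2280 mm².
T = A_s f_y = 2280 × 400 = 912000 N = 912 kN.
From C = T: a = T/(0.85 f'_c b) = 912000/(0.85 × 35.4 × 330) = 91.85 mm.
M_n = T(d − a/2) = 912 kN × (835 − 45.925) mm = 719.64 kN·m.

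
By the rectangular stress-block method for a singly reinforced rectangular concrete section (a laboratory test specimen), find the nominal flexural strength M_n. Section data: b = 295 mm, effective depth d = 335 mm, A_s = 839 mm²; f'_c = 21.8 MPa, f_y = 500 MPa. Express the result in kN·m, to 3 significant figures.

T = A_s f_y = 839 × 500 = 419500 N = 419.5 kN.
From C = T: a = T/(0.85 f'_c b) = 419500/(0.85 × 21.8 × 295) = 76.74 mm.
M_n = T(d − a/2) = 419.5 kN × (335 − 38.37) mm = 124.44 kN·m.

M_n ≈ 124 kN·m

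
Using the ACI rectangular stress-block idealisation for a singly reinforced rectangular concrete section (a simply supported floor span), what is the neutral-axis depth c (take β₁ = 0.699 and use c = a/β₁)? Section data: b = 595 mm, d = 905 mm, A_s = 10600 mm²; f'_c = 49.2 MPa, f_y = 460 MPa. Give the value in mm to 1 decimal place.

c ≈ 280.3 mm

T = A_s f_y = 10600 × 460 = 4876000 N = 4876 kN.
Setting C = 0.85 f'_c a b equal to T: a = 4876000/(0.85 × 49.2 × 595) = 195.958 mm.
With β₁ = 0.699, c = a/β₁ = 195.958/0.699 = 280.3 mm.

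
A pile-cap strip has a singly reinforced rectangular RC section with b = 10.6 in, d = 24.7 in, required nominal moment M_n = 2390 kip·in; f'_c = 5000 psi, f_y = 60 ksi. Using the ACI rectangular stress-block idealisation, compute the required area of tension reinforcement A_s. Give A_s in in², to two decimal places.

A_s ≈ 1.69 in²

From M_n = 0.85 f'_c a b (d − a/2):
a = d − √(d² − 2M_n/(0.85 f'_c b)) = 24.7 − √(24.7² − 2 × 2390/(0.85 × 5 × 10.6)) = 2.250 in.
A_s = 0.85 f'_c a b / f_y = 0.85 × 5 × 2.250 × 10.6 / 60 = 1.689 in².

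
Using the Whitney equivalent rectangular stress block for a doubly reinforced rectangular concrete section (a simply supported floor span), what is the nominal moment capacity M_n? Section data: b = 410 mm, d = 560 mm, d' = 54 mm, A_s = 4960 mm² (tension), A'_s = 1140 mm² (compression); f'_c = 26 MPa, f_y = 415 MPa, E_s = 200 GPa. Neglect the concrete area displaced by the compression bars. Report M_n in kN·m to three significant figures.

Assume both tension and compression steel yield.
Net tension couple steel: A_s − A'_s = 3820 mm².
a = (A_s − A'_s) f_y / (0.85 f'_c b) = 1585300/(0.85 × 26 × 410) = 174.96 mm.
c = a/β₁ = 174.96/0.85 = 205.84 mm; ε'_s = 0.003(c − d')/c = 0.0022 ≥ f_y/E_s = 0.0021, so compression steel does yield.
M_n = (A_s − A'_s) f_y (d − a/2) + A'_s f_y (d − d') = [1585300 × (560 − 87.48) + 473100 × (560 − 54)] × 10⁻⁶ = 749.09 + 239.39 = 988.48 kN·m.

M_n ≈ 988 kN·m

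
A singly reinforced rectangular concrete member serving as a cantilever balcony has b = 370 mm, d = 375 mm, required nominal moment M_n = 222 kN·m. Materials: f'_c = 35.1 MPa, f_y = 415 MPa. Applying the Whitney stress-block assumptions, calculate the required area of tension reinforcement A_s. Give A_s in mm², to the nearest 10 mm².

With M_n = 0.85 f'_c a b (d − a/2), solve the quadratic for a:
a = d − √(d² − 2M_n/(0.85 f'_c b)) = 375 − √(375² − 2 × 222×10⁶/(0.85 × 35.1 × 370)) = 58.13 mm.
A_s = 0.85 f'_c a b / f_y = 0.85 × 35.1 × 58.13 × 370 / 415 = 1546.3 mm².

A_s ≈ 1550 mm²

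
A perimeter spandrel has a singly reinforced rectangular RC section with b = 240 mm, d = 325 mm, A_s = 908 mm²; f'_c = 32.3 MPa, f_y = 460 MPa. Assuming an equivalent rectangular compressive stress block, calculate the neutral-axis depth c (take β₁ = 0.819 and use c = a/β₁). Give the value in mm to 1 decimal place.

c ≈ 77.4 mm

T = A_s f_y = 908 × 460 = 417680 N = 417.68 kN.
Setting C = 0.85 f'_c a b equal to T: a = 417680/(0.85 × 32.3 × 240) = 63.389 mm.
With β₁ = 0.819, c = a/β₁ = 63.389/0.819 = 77.4 mm.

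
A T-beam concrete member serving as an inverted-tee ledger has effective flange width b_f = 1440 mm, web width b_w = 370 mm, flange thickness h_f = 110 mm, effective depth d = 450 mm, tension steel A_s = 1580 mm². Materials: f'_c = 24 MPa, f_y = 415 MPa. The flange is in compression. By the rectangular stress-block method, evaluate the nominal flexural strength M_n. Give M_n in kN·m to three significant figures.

M_n ≈ 288 kN·m

Tension: T = A_s f_y = 1580 × 415 = 655700 N.
Try a within the flange: a = T/(0.85 f'_c b_f) = 655700/(0.85 × 24 × 1440) = 22.32 mm.
Since a = 22.32 ≤ h_f = 110 mm, the stress block lies entirely in the flange; analyse as a rectangular beam of width b_f.
M_n = T(d − a/2) = 655700 × (450 − 11.16) = 287.75 × 10⁶ N·mm.
M_n = 287.75 kN·m.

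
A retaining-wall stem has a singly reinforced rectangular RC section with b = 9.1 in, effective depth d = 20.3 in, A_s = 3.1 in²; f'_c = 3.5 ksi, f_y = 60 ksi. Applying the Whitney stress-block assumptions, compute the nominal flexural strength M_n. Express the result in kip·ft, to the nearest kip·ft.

M_n ≈ 261 kip·ft

T = A_s f_y = 3.1 × 60 = 186 kips.
a = T/(0.85 f'_c b) = 186/(0.85 × 3.5 × 9.1) = 6.870 in.
M_n = T(d − a/2) = 186 × (20.3 − 3.435) = 3136.9 kip·in = 3136.9/12 = 261.41 kip·ft.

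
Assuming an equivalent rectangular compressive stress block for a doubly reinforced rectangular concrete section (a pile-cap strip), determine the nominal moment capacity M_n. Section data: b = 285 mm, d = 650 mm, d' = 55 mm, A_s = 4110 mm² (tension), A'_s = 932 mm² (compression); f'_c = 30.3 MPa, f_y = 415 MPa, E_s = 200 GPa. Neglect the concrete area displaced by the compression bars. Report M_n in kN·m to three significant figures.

Assume both tension and compression steel yield.
Net tension couple steel: A_s − A'_s = 3178 mm².
a = (A_s − A'_s) f_y / (0.85 f'_c b) = 1318870/(0.85 × 30.3 × 285) = 179.68 mm.
c = a/β₁ = 179.68/0.834 = 215.44 mm; ε'_s = 0.003(c − d')/c = 0.0022 ≥ f_y/E_s = 0.0021, so compression steel does yield.
M_n = (A_s − A'_s) f_y (d − a/2) + A'_s f_y (d − d') = [1318870 × (650 − 89.84) + 386780 × (650 − 55)] × 10⁻⁶ = 738.78 + 230.13 = 968.91 kN·m.

M_n ≈ 969 kN·m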